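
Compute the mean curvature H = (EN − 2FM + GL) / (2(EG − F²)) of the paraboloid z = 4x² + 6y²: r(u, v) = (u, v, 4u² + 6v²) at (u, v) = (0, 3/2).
H = 1306*sqrt(13)/21125

With E = 64*u^2 + 1, F = 96*u*v, G = 144*v^2 + 1, L = 8/sqrt(64*u^2 + 144*v^2 + 1), M = 0, N = 12/sqrt(64*u^2 + 144*v^2 + 1), assemble
  H = (EN − 2FM + GL) / (2(EG − F²)) = 2*(192*u^2 + 288*v^2 + 5)/(64*u^2 + 144*v^2 + 1)^(3/2).
At (u, v) = (0, 3/2): H = 1306*sqrt(13)/21125.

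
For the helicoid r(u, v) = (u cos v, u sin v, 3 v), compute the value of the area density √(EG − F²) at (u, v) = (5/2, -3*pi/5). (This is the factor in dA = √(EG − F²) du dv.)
√(EG − F²)|_{(5/2, -3*pi/5)} = sqrt(61)/2

E = 1, F = 0, G = u^2 + 9, so EG − F² = u^2 + 9. Taking the positive square root: √(EG − F²) = sqrt(u^2 + 9). At (u, v) = (5/2, -3*pi/5): sqrt(61)/2.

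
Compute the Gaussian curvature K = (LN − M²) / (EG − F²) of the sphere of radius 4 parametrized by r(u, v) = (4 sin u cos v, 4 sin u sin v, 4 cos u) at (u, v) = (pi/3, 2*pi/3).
K = 1/16

Coefficients of the first fundamental form: E = 16, F = 0, G = 16*sin(u)^2.
Coefficients of the second fundamental form: L = -4*sin(u)/Abs(sin(u)), M = 0, N = -4*sin(u)^3/Abs(sin(u)).
Assemble K = (LN − M²)/(EG − F²) = 1/16. At (u, v) = (pi/3, 2*pi/3): K = 1/16.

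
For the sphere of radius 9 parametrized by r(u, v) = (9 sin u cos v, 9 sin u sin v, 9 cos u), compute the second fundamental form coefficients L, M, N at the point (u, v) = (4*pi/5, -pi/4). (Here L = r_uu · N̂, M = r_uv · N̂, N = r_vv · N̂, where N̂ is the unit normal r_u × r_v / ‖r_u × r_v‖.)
L = -9;  M = 0;  N = -45/8 + 9*sqrt(5)/8

Compute the unit normal N̂(u, v) = (sin(u)^2*cos(v)/Abs(sin(u)), sin(u)^2*sin(v)/Abs(sin(u)), sin(2*u)/(2*Abs(sin(u)))), and the second partials r_uu, r_uv, r_vv. Take dot products:
  L(u, v) = r_uu · N̂ = -9*sin(u)/Abs(sin(u)),
  M(u, v) = r_uv · N̂ = 0,
  N(u, v) = r_vv · N̂ = -9*sin(u)^3/Abs(sin(u)).
Evaluating at (u, v) = (4*pi/5, -pi/4):
  L = -9, M = 0, N = -45/8 + 9*sqrt(5)/8.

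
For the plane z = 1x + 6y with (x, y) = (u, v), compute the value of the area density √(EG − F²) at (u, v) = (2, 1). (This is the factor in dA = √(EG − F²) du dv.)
√(EG − F²)|_{(2, 1)} = sqrt(38)

E = 2, F = 6, G = 37, so EG − F² = 38. Taking the positive square root: √(EG − F²) = sqrt(38). At (u, v) = (2, 1): sqrt(38).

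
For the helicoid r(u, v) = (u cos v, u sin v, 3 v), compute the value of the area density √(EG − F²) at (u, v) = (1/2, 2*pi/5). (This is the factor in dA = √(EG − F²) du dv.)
√(EG − F²)|_{(1/2, 2*pi/5)} = sqrt(37)/2

E = 1, F = 0, G = u^2 + 9, so EG − F² = u^2 + 9. Taking the positive square root: √(EG − F²) = sqrt(u^2 + 9). At (u, v) = (1/2, 2*pi/5): sqrt(37)/2.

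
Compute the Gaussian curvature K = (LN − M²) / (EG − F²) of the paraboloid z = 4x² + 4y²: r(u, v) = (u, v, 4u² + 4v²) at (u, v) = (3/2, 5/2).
K = 64/297025

Coefficients of the first fundamental form: E = 64*u^2 + 1, F = 64*u*v, G = 64*v^2 + 1.
Coefficients of the second fundamental form: L = 8/sqrt(64*u^2 + 64*v^2 + 1), M = 0, N = 8/sqrt(64*u^2 + 64*v^2 + 1).
Assemble K = (LN − M²)/(EG − F²) = 64/(4096*u^4 + 8192*u^2*v^2 + 128*u^2 + 4096*v^4 + 128*v^2 + 1). At (u, v) = (3/2, 5/2): K = 64/297025.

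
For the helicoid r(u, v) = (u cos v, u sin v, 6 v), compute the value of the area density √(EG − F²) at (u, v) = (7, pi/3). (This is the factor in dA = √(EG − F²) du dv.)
√(EG − F²)|_{(7, pi/3)} = sqrt(85)

E = 1, F = 0, G = u^2 + 36, so EG − F² = u^2 + 36. Taking the positive square root: √(EG − F²) = sqrt(u^2 + 36). At (u, v) = (7, pi/3): sqrt(85).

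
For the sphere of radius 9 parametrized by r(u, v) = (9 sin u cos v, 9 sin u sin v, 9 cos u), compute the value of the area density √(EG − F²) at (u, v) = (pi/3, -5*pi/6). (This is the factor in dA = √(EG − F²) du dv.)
√(EG − F²)|_{(pi/3, -5*pi/6)} = 81*sqrt(3)/2

E = 81, F = 0, G = 81*sin(u)^2, so EG − F² = 6561*sin(u)^2. Taking the positive square root: √(EG − F²) = 81*Abs(sin(u)). At (u, v) = (pi/3, -5*pi/6): 81*sqrt(3)/2.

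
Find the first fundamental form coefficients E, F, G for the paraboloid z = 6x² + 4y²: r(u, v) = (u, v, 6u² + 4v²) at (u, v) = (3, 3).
E = 1297;  F = 864;  G = 577

Partials: r_u = (1, 0, 12*u), r_v = (0, 1, 8*v). As functions of (u, v):
  E = r_u · r_u = 144*u^2 + 1,
  F = r_u · r_v = 96*u*v,
  G = r_v · r_v = 64*v^2 + 1.
Evaluating at (u, v) = (3, 3): E = 1297, F = 864, G = 577.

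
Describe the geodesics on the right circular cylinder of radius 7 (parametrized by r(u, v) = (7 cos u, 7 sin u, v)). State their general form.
The cylinder is flat (K = 0) and locally isometric to the plane via the development (u, v) ↦ (7 u, v). Geodesics are the pre-images of straight lines: circles (v constant), vertical lines (u constant), and helices (v = c · u + d) for constants c, d.

A right cylinder has E = 7², F = 0, G = 1, so EG − F² = 7², and L = −7, M = N = 0, giving K = (LN − M²)/(EG − F²) = 0 everywhere. A flat surface is locally isometric to the Euclidean plane via the map (u, v) ↦ (7 u, v). Straight lines in the (x̃, ỹ) plane pull back to: (a) horizontal circles (v = const), (b) vertical generators (u = const), and (c) helices (7 u tan θ = v, i.e. v = c · u + d).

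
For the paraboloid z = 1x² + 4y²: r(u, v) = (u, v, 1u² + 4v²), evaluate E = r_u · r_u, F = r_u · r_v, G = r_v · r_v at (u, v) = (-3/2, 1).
E = 10;  F = -24;  G = 65

Partials: r_u = (1, 0, 2*u), r_v = (0, 1, 8*v). As functions of (u, v):
  E = r_u · r_u = 4*u^2 + 1,
  F = r_u · r_v = 16*u*v,
  G = r_v · r_v = 64*v^2 + 1.
Evaluating at (u, v) = (-3/2, 1): E = 10, F = -24, G = 65.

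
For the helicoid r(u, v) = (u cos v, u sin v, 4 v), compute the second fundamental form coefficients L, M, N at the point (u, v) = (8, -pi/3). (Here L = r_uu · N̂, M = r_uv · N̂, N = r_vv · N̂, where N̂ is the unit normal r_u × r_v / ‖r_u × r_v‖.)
L = 0;  M = -sqrt(5)/5;  N = 0

Compute the unit normal N̂(u, v) = (4*sin(v)/sqrt(u^2 + 16), -4*cos(v)/sqrt(u^2 + 16), u/sqrt(u^2 + 16)), and the second partials r_uu, r_uv, r_vv. Take dot products:
  L(u, v) = r_uu · N̂ = 0,
  M(u, v) = r_uv · N̂ = -4/sqrt(u^2 + 16),
  N(u, v) = r_vv · N̂ = 0.
Evaluating at (u, v) = (8, -pi/3):
  L = 0, M = -sqrt(5)/5, N = 0.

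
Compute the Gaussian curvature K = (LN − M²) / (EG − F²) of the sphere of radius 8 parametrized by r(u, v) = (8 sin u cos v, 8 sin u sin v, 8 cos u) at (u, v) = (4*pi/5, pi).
K = 1/64

Coefficients of the first fundamental form: E = 64, F = 0, G = 64*sin(u)^2.
Coefficients of the second fundamental form: L = -8*sin(u)/Abs(sin(u)), M = 0, N = -8*sin(u)^3/Abs(sin(u)).
Assemble K = (LN − M²)/(EG − F²) = 1/64. At (u, v) = (4*pi/5, pi): K = 1/64.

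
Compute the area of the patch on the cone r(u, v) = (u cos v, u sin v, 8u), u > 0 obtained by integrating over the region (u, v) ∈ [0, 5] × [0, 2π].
Area = 25*sqrt(65)*pi

Area = ∫∫ √(EG − F²) du dv with √(EG − F²) = sqrt(65)*Abs(u). Integrating over [0, 5] × [0, 2π] gives 25*sqrt(65)*pi.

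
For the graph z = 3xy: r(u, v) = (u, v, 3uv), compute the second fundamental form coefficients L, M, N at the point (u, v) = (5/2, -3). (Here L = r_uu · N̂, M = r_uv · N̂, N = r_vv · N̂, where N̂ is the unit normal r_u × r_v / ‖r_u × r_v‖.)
L = 0;  M = 6*sqrt(553)/553;  N = 0

Compute the unit normal N̂(u, v) = (-3*v/sqrt(9*u^2 + 9*v^2 + 1), -3*u/sqrt(9*u^2 + 9*v^2 + 1), 1/sqrt(9*u^2 + 9*v^2 + 1)), and the second partials r_uu, r_uv, r_vv. Take dot products:
  L(u, v) = r_uu · N̂ = 0,
  M(u, v) = r_uv · N̂ = 3/sqrt(9*u^2 + 9*v^2 + 1),
  N(u, v) = r_vv · N̂ = 0.
Evaluating at (u, v) = (5/2, -3):
  L = 0, M = 6*sqrt(553)/553, N = 0.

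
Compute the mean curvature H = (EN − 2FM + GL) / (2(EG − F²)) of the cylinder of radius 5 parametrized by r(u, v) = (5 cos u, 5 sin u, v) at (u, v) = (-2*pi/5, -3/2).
H = -1/10

With E = 25, F = 0, G = 1, L = -5, M = 0, N = 0, assemble
  H = (EN − 2FM + GL) / (2(EG − F²)) = -1/10.
At (u, v) = (-2*pi/5, -3/2): H = -1/10.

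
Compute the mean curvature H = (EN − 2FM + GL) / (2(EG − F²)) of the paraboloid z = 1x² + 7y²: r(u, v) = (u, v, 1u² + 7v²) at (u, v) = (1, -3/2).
H = 477*sqrt(446)/198916

With E = 4*u^2 + 1, F = 28*u*v, G = 196*v^2 + 1, L = 2/sqrt(4*u^2 + 196*v^2 + 1), M = 0, N = 14/sqrt(4*u^2 + 196*v^2 + 1), assemble
  H = (EN − 2FM + GL) / (2(EG − F²)) = 4*(7*u^2 + 49*v^2 + 2)/(4*u^2 + 196*v^2 + 1)^(3/2).
At (u, v) = (1, -3/2): H = 477*sqrt(446)/198916.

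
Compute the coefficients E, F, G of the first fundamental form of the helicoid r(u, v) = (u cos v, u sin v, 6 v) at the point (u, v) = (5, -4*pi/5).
E = 1;  F = 0;  G = 61

Partials: r_u = (cos(v), sin(v), 0), r_v = (-u*sin(v), u*cos(v), 6). As functions of (u, v):
  E = r_u · r_u = 1,
  F = r_u · r_v = 0,
  G = r_v · r_v = u^2 + 36.
Evaluating at (u, v) = (5, -4*pi/5): E = 1, F = 0, G = 61.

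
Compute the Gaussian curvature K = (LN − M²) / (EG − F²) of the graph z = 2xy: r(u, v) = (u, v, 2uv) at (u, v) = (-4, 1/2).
K = -1/1089

Coefficients of the first fundamental form: E = 4*v^2 + 1, F = 4*u*v, G = 4*u^2 + 1.
Coefficients of the second fundamental form: L = 0, M = 2/sqrt(4*u^2 + 4*v^2 + 1), N = 0.
Assemble K = (LN − M²)/(EG − F²) = -4/(16*u^4 + 32*u^2*v^2 + 8*u^2 + 16*v^4 + 8*v^2 + 1). At (u, v) = (-4, 1/2): K = -1/1089.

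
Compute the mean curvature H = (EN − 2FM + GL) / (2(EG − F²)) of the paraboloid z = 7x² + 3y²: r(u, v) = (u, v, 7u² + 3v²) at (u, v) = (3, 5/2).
H = 6877*sqrt(1990)/3960100

With E = 196*u^2 + 1, F = 84*u*v, G = 36*v^2 + 1, L = 14/sqrt(196*u^2 + 36*v^2 + 1), M = 0, N = 6/sqrt(196*u^2 + 36*v^2 + 1), assemble
  H = (EN − 2FM + GL) / (2(EG − F²)) = 2*(294*u^2 + 126*v^2 + 5)/(196*u^2 + 36*v^2 + 1)^(3/2).
At (u, v) = (3, 5/2): H = 6877*sqrt(1990)/3960100.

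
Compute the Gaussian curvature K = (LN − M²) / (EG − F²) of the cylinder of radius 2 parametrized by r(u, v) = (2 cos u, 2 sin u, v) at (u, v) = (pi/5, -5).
K = 0

Coefficients of the first fundamental form: E = 4, F = 0, G = 1.
Coefficients of the second fundamental form: L = -2, M = 0, N = 0.
Assemble K = (LN − M²)/(EG − F²) = 0. At (u, v) = (pi/5, -5): K = 0.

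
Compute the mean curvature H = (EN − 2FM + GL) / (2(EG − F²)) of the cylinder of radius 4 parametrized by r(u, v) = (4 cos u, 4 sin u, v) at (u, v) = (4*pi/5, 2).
H = -1/8

With E = 16, F = 0, G = 1, L = -4, M = 0, N = 0, assemble
  H = (EN − 2FM + GL) / (2(EG − F²)) = -1/8.
At (u, v) = (4*pi/5, 2): H = -1/8.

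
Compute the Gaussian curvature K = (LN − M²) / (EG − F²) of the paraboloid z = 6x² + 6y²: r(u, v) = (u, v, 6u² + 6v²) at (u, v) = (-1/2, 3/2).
K = 144/130321

Coefficients of the first fundamental form: E = 144*u^2 + 1, F = 144*u*v, G = 144*v^2 + 1.
Coefficients of the second fundamental form: L = 12/sqrt(144*u^2 + 144*v^2 + 1), M = 0, N = 12/sqrt(144*u^2 + 144*v^2 + 1).
Assemble K = (LN − M²)/(EG − F²) = 144/(20736*u^4 + 41472*u^2*v^2 + 288*u^2 + 20736*v^4 + 288*v^2 + 1). At (u, v) = (-1/2, 3/2): K = 144/130321.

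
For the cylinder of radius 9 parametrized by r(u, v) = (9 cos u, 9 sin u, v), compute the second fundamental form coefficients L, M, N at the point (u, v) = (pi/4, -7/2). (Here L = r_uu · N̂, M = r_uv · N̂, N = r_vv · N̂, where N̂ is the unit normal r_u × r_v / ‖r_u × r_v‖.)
L = -9;  M = 0;  N = 0

Compute the unit normal N̂(u, v) = (cos(u), sin(u), 0), and the second partials r_uu, r_uv, r_vv. Take dot products:
  L(u, v) = r_uu · N̂ = -9,
  M(u, v) = r_uv · N̂ = 0,
  N(u, v) = r_vv · N̂ = 0.
Evaluating at (u, v) = (pi/4, -7/2):
  L = -9, M = 0, N = 0.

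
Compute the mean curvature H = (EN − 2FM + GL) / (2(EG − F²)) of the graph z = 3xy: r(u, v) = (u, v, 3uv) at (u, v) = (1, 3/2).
H = -324/1331

With E = 9*v^2 + 1, F = 9*u*v, G = 9*u^2 + 1, L = 0, M = 3/sqrt(9*u^2 + 9*v^2 + 1), N = 0, assemble
  H = (EN − 2FM + GL) / (2(EG − F²)) = -27*u*v/(9*u^2 + 9*v^2 + 1)^(3/2).
At (u, v) = (1, 3/2): H = -324/1331.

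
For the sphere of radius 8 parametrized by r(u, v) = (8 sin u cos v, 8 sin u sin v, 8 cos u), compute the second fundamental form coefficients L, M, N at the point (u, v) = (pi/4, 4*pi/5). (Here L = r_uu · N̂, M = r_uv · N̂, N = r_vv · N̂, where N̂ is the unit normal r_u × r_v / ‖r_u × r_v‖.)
L = -8;  M = 0;  N = -4

Compute the unit normal N̂(u, v) = (sin(u)^2*cos(v)/Abs(sin(u)), sin(u)^2*sin(v)/Abs(sin(u)), sin(2*u)/(2*Abs(sin(u)))), and the second partials r_uu, r_uv, r_vv. Take dot products:
  L(u, v) = r_uu · N̂ = -8*sin(u)/Abs(sin(u)),
  M(u, v) = r_uv · N̂ = 0,
  N(u, v) = r_vv · N̂ = -8*sin(u)^3/Abs(sin(u)).
Evaluating at (u, v) = (pi/4, 4*pi/5):
  L = -8, M = 0, N = -4.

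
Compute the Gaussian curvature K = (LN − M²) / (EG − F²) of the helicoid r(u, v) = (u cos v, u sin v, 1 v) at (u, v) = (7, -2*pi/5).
K = -1/2500

Coefficients of the first fundamental form: E = 1, F = 0, G = u^2 + 1.
Coefficients of the second fundamental form: L = 0, M = -1/sqrt(u^2 + 1), N = 0.
Assemble K = (LN − M²)/(EG − F²) = -1/(u^2 + 1)^2. At (u, v) = (7, -2*pi/5): K = -1/2500.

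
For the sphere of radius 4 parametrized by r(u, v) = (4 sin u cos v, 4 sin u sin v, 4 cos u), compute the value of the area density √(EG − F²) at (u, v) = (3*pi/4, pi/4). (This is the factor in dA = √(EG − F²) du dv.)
√(EG − F²)|_{(3*pi/4, pi/4)} = 8*sqrt(2)

E = 16, F = 0, G = 16*sin(u)^2, so EG − F² = 256*sin(u)^2. Taking the positive square root: √(EG − F²) = 16*Abs(sin(u)). At (u, v) = (3*pi/4, pi/4): 8*sqrt(2).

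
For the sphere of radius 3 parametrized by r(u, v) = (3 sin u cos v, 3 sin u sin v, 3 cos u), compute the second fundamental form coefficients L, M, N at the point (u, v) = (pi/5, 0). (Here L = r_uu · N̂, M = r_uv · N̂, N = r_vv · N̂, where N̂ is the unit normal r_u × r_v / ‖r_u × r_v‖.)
L = -3;  M = 0;  N = -15/8 + 3*sqrt(5)/8

Compute the unit normal N̂(u, v) = (sin(u)^2*cos(v)/Abs(sin(u)), sin(u)^2*sin(v)/Abs(sin(u)), sin(2*u)/(2*Abs(sin(u)))), and the second partials r_uu, r_uv, r_vv. Take dot products:
  L(u, v) = r_uu · N̂ = -3*sin(u)/Abs(sin(u)),
  M(u, v) = r_uv · N̂ = 0,
  N(u, v) = r_vv · N̂ = -3*sin(u)^3/Abs(sin(u)).
Evaluating at (u, v) = (pi/5, 0):
  L = -3, M = 0, N = -15/8 + 3*sqrt(5)/8.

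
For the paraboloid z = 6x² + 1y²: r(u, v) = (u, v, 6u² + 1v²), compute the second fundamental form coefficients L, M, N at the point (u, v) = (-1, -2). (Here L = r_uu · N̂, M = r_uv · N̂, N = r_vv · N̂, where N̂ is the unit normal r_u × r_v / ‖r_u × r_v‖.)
L = 12*sqrt(161)/161;  M = 0;  N = 2*sqrt(161)/161

Compute the unit normal N̂(u, v) = (-12*u/sqrt(144*u^2 + 4*v^2 + 1), -2*v/sqrt(144*u^2 + 4*v^2 + 1), 1/sqrt(144*u^2 + 4*v^2 + 1)), and the second partials r_uu, r_uv, r_vv. Take dot products:
  L(u, v) = r_uu · N̂ = 12/sqrt(144*u^2 + 4*v^2 + 1),
  M(u, v) = r_uv · N̂ = 0,
  N(u, v) = r_vv · N̂ = 2/sqrt(144*u^2 + 4*v^2 + 1).
Evaluating at (u, v) = (-1, -2):
  L = 12*sqrt(161)/161, M = 0, N = 2*sqrt(161)/161.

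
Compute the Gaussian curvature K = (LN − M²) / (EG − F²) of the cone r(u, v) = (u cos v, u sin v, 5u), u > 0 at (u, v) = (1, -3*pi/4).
K = 0

Coefficients of the first fundamental form: E = 26, F = 0, G = u^2.
Coefficients of the second fundamental form: L = 0, M = 0, N = 5*sqrt(26)*u^2/(26*Abs(u)).
Assemble K = (LN − M²)/(EG − F²) = 0. At (u, v) = (1, -3*pi/4): K = 0.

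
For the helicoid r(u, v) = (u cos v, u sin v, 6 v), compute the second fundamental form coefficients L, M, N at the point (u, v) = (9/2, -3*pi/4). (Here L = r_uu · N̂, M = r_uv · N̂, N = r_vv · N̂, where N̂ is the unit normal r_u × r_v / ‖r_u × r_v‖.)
L = 0;  M = -4/5;  N = 0

Compute the unit normal N̂(u, v) = (6*sin(v)/sqrt(u^2 + 36), -6*cos(v)/sqrt(u^2 + 36), u/sqrt(u^2 + 36)), and the second partials r_uu, r_uv, r_vv. Take dot products:
  L(u, v) = r_uu · N̂ = 0,
  M(u, v) = r_uv · N̂ = -6/sqrt(u^2 + 36),
  N(u, v) = r_vv · N̂ = 0.
Evaluating at (u, v) = (9/2, -3*pi/4):
  L = 0, M = -4/5, N = 0.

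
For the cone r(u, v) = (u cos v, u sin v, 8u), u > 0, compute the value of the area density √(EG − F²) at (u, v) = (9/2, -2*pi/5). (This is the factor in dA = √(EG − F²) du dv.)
√(EG − F²)|_{(9/2, -2*pi/5)} = 9*sqrt(65)/2

E = 65, F = 0, G = u^2, so EG − F² = 65*u^2. Taking the positive square root: √(EG − F²) = sqrt(65)*Abs(u). At (u, v) = (9/2, -2*pi/5): 9*sqrt(65)/2.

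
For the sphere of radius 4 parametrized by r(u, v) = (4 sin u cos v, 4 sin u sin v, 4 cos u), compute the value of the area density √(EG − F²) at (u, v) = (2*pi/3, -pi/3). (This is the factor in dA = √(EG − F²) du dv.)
√(EG − F²)|_{(2*pi/3, -pi/3)} = 8*sqrt(3)

E = 16, F = 0, G = 16*sin(u)^2, so EG − F² = 256*sin(u)^2. Taking the positive square root: √(EG − F²) = 16*Abs(sin(u)). At (u, v) = (2*pi/3, -pi/3): 8*sqrt(3).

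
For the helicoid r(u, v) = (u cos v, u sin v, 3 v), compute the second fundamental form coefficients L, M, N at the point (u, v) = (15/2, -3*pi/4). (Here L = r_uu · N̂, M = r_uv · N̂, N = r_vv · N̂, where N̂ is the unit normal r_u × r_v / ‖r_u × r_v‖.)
L = 0;  M = -2*sqrt(29)/29;  N = 0

Compute the unit normal N̂(u, v) = (3*sin(v)/sqrt(u^2 + 9), -3*cos(v)/sqrt(u^2 + 9), u/sqrt(u^2 + 9)), and the second partials r_uu, r_uv, r_vv. Take dot products:
  L(u, v) = r_uu · N̂ = 0,
  M(u, v) = r_uv · N̂ = -3/sqrt(u^2 + 9),
  N(u, v) = r_vv · N̂ = 0.
Evaluating at (u, v) = (15/2, -3*pi/4):
  L = 0, M = -2*sqrt(29)/29, N = 0.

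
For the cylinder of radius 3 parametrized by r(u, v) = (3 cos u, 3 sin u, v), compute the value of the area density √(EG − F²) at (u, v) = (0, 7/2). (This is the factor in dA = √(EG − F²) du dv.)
√(EG − F²)|_{(0, 7/2)} = 3

E = 9, F = 0, G = 1, so EG − F² = 9. Taking the positive square root: √(EG − F²) = 3. At (u, v) = (0, 7/2): 3.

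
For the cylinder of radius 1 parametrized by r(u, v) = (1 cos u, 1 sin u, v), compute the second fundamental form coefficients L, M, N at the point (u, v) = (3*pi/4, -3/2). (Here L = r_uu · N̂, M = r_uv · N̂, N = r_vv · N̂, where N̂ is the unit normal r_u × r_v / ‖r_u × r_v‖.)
L = -1;  M = 0;  N = 0

Compute the unit normal N̂(u, v) = (cos(u), sin(u), 0), and the second partials r_uu, r_uv, r_vv. Take dot products:
  L(u, v) = r_uu · N̂ = -1,
  M(u, v) = r_uv · N̂ = 0,
  N(u, v) = r_vv · N̂ = 0.
Evaluating at (u, v) = (3*pi/4, -3/2):
  L = -1, M = 0, N = 0.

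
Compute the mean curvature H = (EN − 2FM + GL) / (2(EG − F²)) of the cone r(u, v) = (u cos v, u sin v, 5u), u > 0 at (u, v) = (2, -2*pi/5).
H = 5*sqrt(26)/104

With E = 26, F = 0, G = u^2, L = 0, M = 0, N = 5*sqrt(26)*u^2/(26*Abs(u)), assemble
  H = (EN − 2FM + GL) / (2(EG − F²)) = 5*sqrt(26)/(52*Abs(u)).
At (u, v) = (2, -2*pi/5): H = 5*sqrt(26)/104.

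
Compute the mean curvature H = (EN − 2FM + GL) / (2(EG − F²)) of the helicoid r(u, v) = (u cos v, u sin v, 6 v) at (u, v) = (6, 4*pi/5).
H = 0

With E = 1, F = 0, G = u^2 + 36, L = 0, M = -6/sqrt(u^2 + 36), N = 0, assemble
  H = (EN − 2FM + GL) / (2(EG − F²)) = 0.
At (u, v) = (6, 4*pi/5): H = 0.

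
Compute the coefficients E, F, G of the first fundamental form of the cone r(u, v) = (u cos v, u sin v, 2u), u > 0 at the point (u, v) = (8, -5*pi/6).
E = 5;  F = 0;  G = 64

Partials: r_u = (cos(v), sin(v), 2), r_v = (-u*sin(v), u*cos(v), 0). As functions of (u, v):
  E = r_u · r_u = 5,
  F = r_u · r_v = 0,
  G = r_v · r_v = u^2.
Evaluating at (u, v) = (8, -5*pi/6): E = 5, F = 0, G = 64.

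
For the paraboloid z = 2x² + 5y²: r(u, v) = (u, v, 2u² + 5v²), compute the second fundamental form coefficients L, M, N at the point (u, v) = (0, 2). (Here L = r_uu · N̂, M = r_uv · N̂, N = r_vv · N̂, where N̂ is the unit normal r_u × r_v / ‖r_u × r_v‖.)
L = 4*sqrt(401)/401;  M = 0;  N = 10*sqrt(401)/401

Compute the unit normal N̂(u, v) = (-4*u/sqrt(16*u^2 + 100*v^2 + 1), -10*v/sqrt(16*u^2 + 100*v^2 + 1), 1/sqrt(16*u^2 + 100*v^2 + 1)), and the second partials r_uu, r_uv, r_vv. Take dot products:
  L(u, v) = r_uu · N̂ = 4/sqrt(16*u^2 + 100*v^2 + 1),
  M(u, v) = r_uv · N̂ = 0,
  N(u, v) = r_vv · N̂ = 10/sqrt(16*u^2 + 100*v^2 + 1).
Evaluating at (u, v) = (0, 2):
  L = 4*sqrt(401)/401, M = 0, N = 10*sqrt(401)/401.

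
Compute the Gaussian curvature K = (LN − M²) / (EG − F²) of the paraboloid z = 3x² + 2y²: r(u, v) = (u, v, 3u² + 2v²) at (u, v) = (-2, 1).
K = 24/25921

Coefficients of the first fundamental form: E = 36*u^2 + 1, F = 24*u*v, G = 16*v^2 + 1.
Coefficients of the second fundamental form: L = 6/sqrt(36*u^2 + 16*v^2 + 1), M = 0, N = 4/sqrt(36*u^2 + 16*v^2 + 1).
Assemble K = (LN − M²)/(EG − F²) = 24/(1296*u^4 + 1152*u^2*v^2 + 72*u^2 + 256*v^4 + 32*v^2 + 1). At (u, v) = (-2, 1): K = 24/25921.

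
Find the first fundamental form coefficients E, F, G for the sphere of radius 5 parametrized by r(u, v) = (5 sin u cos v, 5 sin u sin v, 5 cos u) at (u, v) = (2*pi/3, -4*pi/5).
E = 25;  F = 0;  G = 75/4

Partials: r_u = (5*cos(u)*cos(v), 5*sin(v)*cos(u), -5*sin(u)), r_v = (-5*sin(u)*sin(v), 5*sin(u)*cos(v), 0). As functions of (u, v):
  E = r_u · r_u = 25,
  F = r_u · r_v = 0,
  G = r_v · r_v = 25*sin(u)^2.
Evaluating at (u, v) = (2*pi/3, -4*pi/5): E = 25, F = 0, G = 75/4.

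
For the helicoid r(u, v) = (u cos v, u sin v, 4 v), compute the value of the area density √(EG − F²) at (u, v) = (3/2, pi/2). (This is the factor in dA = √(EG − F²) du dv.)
√(EG − F²)|_{(3/2, pi/2)} = sqrt(73)/2

E = 1, F = 0, G = u^2 + 16, so EG − F² = u^2 + 16. Taking the positive square root: √(EG − F²) = sqrt(u^2 + 16). At (u, v) = (3/2, pi/2): sqrt(73)/2.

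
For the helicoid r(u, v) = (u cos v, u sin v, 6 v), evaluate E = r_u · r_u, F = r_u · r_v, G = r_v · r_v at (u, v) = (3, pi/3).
E = 1;  F = 0;  G = 45

Partials: r_u = (cos(v), sin(v), 0), r_v = (-u*sin(v), u*cos(v), 6). As functions of (u, v):
  E = r_u · r_u = 1,
  F = r_u · r_v = 0,
  G = r_v · r_v = u^2 + 36.
Evaluating at (u, v) = (3, pi/3): E = 1, F = 0, G = 45.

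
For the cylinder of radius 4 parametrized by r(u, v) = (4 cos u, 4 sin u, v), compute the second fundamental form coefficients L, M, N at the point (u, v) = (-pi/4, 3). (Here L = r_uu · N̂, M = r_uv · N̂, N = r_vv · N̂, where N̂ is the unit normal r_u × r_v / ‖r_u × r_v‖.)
L = -4;  M = 0;  N = 0

Compute the unit normal N̂(u, v) = (cos(u), sin(u), 0), and the second partials r_uu, r_uv, r_vv. Take dot products:
  L(u, v) = r_uu · N̂ = -4,
  M(u, v) = r_uv · N̂ = 0,
  N(u, v) = r_vv · N̂ = 0.
Evaluating at (u, v) = (-pi/4, 3):
  L = -4, M = 0, N = 0.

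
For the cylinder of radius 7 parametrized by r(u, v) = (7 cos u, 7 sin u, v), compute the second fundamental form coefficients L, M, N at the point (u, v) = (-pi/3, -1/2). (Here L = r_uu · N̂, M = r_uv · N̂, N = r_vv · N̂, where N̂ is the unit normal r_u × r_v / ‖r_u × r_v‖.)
L = -7;  M = 0;  N = 0

Compute the unit normal N̂(u, v) = (cos(u), sin(u), 0), and the second partials r_uu, r_uv, r_vv. Take dot products:
  L(u, v) = r_uu · N̂ = -7,
  M(u, v) = r_uv · N̂ = 0,
  N(u, v) = r_vv · N̂ = 0.
Evaluating at (u, v) = (-pi/3, -1/2):
  L = -7, M = 0, N = 0.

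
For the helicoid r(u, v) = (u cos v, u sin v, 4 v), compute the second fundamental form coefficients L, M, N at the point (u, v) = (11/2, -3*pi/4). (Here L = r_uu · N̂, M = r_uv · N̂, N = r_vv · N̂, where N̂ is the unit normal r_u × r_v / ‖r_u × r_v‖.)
L = 0;  M = -8*sqrt(185)/185;  N = 0

Compute the unit normal N̂(u, v) = (4*sin(v)/sqrt(u^2 + 16), -4*cos(v)/sqrt(u^2 + 16), u/sqrt(u^2 + 16)), and the second partials r_uu, r_uv, r_vv. Take dot products:
  L(u, v) = r_uu · N̂ = 0,
  M(u, v) = r_uv · N̂ = -4/sqrt(u^2 + 16),
  N(u, v) = r_vv · N̂ = 0.
Evaluating at (u, v) = (11/2, -3*pi/4):
  L = 0, M = -8*sqrt(185)/185, N = 0.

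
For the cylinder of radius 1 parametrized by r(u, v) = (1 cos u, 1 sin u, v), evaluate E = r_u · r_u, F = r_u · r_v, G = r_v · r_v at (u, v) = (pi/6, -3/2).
E = 1;  F = 0;  G = 1

Partials: r_u = (-sin(u), cos(u), 0), r_v = (0, 0, 1). As functions of (u, v):
  E = r_u · r_u = 1,
  F = r_u · r_v = 0,
  G = r_v · r_v = 1.
Evaluating at (u, v) = (pi/6, -3/2): E = 1, F = 0, G = 1.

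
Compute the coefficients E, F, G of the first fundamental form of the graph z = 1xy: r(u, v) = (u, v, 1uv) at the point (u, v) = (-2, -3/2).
E = 13/4;  F = 3;  G = 5

Partials: r_u = (1, 0, v), r_v = (0, 1, u). As functions of (u, v):
  E = r_u · r_u = v^2 + 1,
  F = r_u · r_v = u*v,
  G = r_v · r_v = u^2 + 1.
Evaluating at (u, v) = (-2, -3/2): E = 13/4, F = 3, G = 5.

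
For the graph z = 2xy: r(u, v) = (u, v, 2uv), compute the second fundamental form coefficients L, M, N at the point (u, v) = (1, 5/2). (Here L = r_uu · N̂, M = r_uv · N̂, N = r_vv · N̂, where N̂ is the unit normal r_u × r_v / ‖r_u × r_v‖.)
L = 0;  M = sqrt(30)/15;  N = 0

Compute the unit normal N̂(u, v) = (-2*v/sqrt(4*u^2 + 4*v^2 + 1), -2*u/sqrt(4*u^2 + 4*v^2 + 1), 1/sqrt(4*u^2 + 4*v^2 + 1)), and the second partials r_uu, r_uv, r_vv. Take dot products:
  L(u, v) = r_uu · N̂ = 0,
  M(u, v) = r_uv · N̂ = 2/sqrt(4*u^2 + 4*v^2 + 1),
  N(u, v) = r_vv · N̂ = 0.
Evaluating at (u, v) = (1, 5/2):
  L = 0, M = sqrt(30)/15, N = 0.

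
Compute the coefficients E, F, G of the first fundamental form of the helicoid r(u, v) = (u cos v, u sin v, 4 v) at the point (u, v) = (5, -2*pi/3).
E = 1;  F = 0;  G = 41

Partials: r_u = (cos(v), sin(v), 0), r_v = (-u*sin(v), u*cos(v), 4). As functions of (u, v):
  E = r_u · r_u = 1,
  F = r_u · r_v = 0,
  G = r_v · r_v = u^2 + 16.
Evaluating at (u, v) = (5, -2*pi/3): E = 1, F = 0, G = 41.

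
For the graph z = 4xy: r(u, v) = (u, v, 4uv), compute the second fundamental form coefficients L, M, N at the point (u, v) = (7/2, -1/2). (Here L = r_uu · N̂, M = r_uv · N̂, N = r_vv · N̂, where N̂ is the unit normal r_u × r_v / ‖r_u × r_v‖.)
L = 0;  M = 4*sqrt(201)/201;  N = 0

Compute the unit normal N̂(u, v) = (-4*v/sqrt(16*u^2 + 16*v^2 + 1), -4*u/sqrt(16*u^2 + 16*v^2 + 1), 1/sqrt(16*u^2 + 16*v^2 + 1)), and the second partials r_uu, r_uv, r_vv. Take dot products:
  L(u, v) = r_uu · N̂ = 0,
  M(u, v) = r_uv · N̂ = 4/sqrt(16*u^2 + 16*v^2 + 1),
  N(u, v) = r_vv · N̂ = 0.
Evaluating at (u, v) = (7/2, -1/2):
  L = 0, M = 4*sqrt(201)/201, N = 0.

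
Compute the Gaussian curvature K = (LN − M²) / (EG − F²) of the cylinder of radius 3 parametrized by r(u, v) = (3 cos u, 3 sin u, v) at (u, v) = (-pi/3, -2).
K = 0

Coefficients of the first fundamental form: E = 9, F = 0, G = 1.
Coefficients of the second fundamental form: L = -3, M = 0, N = 0.
Assemble K = (LN − M²)/(EG − F²) = 0. At (u, v) = (-pi/3, -2): K = 0.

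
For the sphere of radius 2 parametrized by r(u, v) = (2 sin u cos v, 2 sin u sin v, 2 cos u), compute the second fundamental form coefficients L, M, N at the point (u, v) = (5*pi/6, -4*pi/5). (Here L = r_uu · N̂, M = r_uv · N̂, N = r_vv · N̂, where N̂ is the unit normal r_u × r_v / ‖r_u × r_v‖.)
L = -2;  M = 0;  N = -1/2

Compute the unit normal N̂(u, v) = (sin(u)^2*cos(v)/Abs(sin(u)), sin(u)^2*sin(v)/Abs(sin(u)), sin(2*u)/(2*Abs(sin(u)))), and the second partials r_uu, r_uv, r_vv. Take dot products:
  L(u, v) = r_uu · N̂ = -2*sin(u)/Abs(sin(u)),
  M(u, v) = r_uv · N̂ = 0,
  N(u, v) = r_vv · N̂ = -2*sin(u)^3/Abs(sin(u)).
Evaluating at (u, v) = (5*pi/6, -4*pi/5):
  L = -2, M = 0, N = -1/2.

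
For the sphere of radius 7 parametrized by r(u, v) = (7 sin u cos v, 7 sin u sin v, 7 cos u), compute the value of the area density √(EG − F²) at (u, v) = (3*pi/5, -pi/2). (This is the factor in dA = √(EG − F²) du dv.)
√(EG − F²)|_{(3*pi/5, -pi/2)} = 49*sqrt(2*sqrt(5) + 10)/4

E = 49, F = 0, G = 49*sin(u)^2, so EG − F² = 2401*sin(u)^2. Taking the positive square root: √(EG − F²) = 49*Abs(sin(u)). At (u, v) = (3*pi/5, -pi/2): 49*sqrt(2*sqrt(5) + 10)/4.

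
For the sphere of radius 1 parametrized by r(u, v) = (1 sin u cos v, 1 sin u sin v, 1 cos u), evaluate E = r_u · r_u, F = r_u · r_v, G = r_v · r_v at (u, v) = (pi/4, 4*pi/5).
E = 1;  F = 0;  G = 1/2

Partials: r_u = (cos(u)*cos(v), sin(v)*cos(u), -sin(u)), r_v = (-sin(u)*sin(v), sin(u)*cos(v), 0). As functions of (u, v):
  E = r_u · r_u = 1,
  F = r_u · r_v = 0,
  G = r_v · r_v = sin(u)^2.
Evaluating at (u, v) = (pi/4, 4*pi/5): E = 1, F = 0, G = 1/2.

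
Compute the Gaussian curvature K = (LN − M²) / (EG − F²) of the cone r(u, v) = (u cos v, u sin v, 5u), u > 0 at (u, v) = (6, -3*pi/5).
K = 0

Coefficients of the first fundamental form: E = 26, F = 0, G = u^2.
Coefficients of the second fundamental form: L = 0, M = 0, N = 5*sqrt(26)*u^2/(26*Abs(u)).
Assemble K = (LN − M²)/(EG − F²) = 0. At (u, v) = (6, -3*pi/5): K = 0.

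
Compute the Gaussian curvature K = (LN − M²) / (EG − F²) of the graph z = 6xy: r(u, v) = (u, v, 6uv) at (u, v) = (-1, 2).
K = -36/32761

Coefficients of the first fundamental form: E = 36*v^2 + 1, F = 36*u*v, G = 36*u^2 + 1.
Coefficients of the second fundamental form: L = 0, M = 6/sqrt(36*u^2 + 36*v^2 + 1), N = 0.
Assemble K = (LN − M²)/(EG − F²) = -36/(1296*u^4 + 2592*u^2*v^2 + 72*u^2 + 1296*v^4 + 72*v^2 + 1). At (u, v) = (-1, 2): K = -36/32761.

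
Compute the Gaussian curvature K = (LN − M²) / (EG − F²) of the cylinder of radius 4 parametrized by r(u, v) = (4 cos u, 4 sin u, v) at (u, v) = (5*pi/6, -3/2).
K = 0

Coefficients of the first fundamental form: E = 16, F = 0, G = 1.
Coefficients of the second fundamental form: L = -4, M = 0, N = 0.
Assemble K = (LN − M²)/(EG − F²) = 0. At (u, v) = (5*pi/6, -3/2): K = 0.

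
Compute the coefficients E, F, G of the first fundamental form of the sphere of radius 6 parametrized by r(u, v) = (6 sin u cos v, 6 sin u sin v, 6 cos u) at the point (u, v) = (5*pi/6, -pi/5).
E = 36;  F = 0;  G = 9

Partials: r_u = (6*cos(u)*cos(v), 6*sin(v)*cos(u), -6*sin(u)), r_v = (-6*sin(u)*sin(v), 6*sin(u)*cos(v), 0). As functions of (u, v):
  E = r_u · r_u = 36,
  F = r_u · r_v = 0,
  G = r_v · r_v = 36*sin(u)^2.
Evaluating at (u, v) = (5*pi/6, -pi/5): E = 36, F = 0, G = 9.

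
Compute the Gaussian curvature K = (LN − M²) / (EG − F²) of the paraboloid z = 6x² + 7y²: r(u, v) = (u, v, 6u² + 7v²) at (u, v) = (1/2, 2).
K = 168/674041

Coefficients of the first fundamental form: E = 144*u^2 + 1, F = 168*u*v, G = 196*v^2 + 1.
Coefficients of the second fundamental form: L = 12/sqrt(144*u^2 + 196*v^2 + 1), M = 0, N = 14/sqrt(144*u^2 + 196*v^2 + 1).
Assemble K = (LN − M²)/(EG − F²) = 168/(20736*u^4 + 56448*u^2*v^2 + 288*u^2 + 38416*v^4 + 392*v^2 + 1). At (u, v) = (1/2, 2): K = 168/674041.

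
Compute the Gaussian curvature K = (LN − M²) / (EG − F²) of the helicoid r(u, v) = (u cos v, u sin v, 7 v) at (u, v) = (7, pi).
K = -1/196

Coefficients of the first fundamental form: E = 1, F = 0, G = u^2 + 49.
Coefficients of the second fundamental form: L = 0, M = -7/sqrt(u^2 + 49), N = 0.
Assemble K = (LN − M²)/(EG − F²) = -49/(u^2 + 49)^2. At (u, v) = (7, pi): K = -1/196.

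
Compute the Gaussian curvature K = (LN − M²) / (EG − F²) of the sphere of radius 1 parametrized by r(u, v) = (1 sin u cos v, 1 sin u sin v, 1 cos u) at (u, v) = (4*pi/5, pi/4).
K = 1

Coefficients of the first fundamental form: E = 1, F = 0, G = sin(u)^2.
Coefficients of the second fundamental form: L = -sin(u)/Abs(sin(u)), M = 0, N = -sin(u)^3/Abs(sin(u)).
Assemble K = (LN − M²)/(EG − F²) = 1. At (u, v) = (4*pi/5, pi/4): K = 1.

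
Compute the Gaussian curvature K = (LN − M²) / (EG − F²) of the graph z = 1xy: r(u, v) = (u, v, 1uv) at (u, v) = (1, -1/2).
K = -16/81

Coefficients of the first fundamental form: E = v^2 + 1, F = u*v, G = u^2 + 1.
Coefficients of the second fundamental form: L = 0, M = 1/sqrt(u^2 + v^2 + 1), N = 0.
Assemble K = (LN − M²)/(EG − F²) = 1/((u^2*v^2 - (u^2 + 1)*(v^2 + 1))*(u^2 + v^2 + 1)). At (u, v) = (1, -1/2): K = -16/81.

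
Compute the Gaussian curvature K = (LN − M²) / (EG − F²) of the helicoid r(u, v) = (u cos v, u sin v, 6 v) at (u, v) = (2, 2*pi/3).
K = -9/400

Coefficients of the first fundamental form: E = 1, F = 0, G = u^2 + 36.
Coefficients of the second fundamental form: L = 0, M = -6/sqrt(u^2 + 36), N = 0.
Assemble K = (LN − M²)/(EG − F²) = -36/(u^2 + 36)^2. At (u, v) = (2, 2*pi/3): K = -9/400.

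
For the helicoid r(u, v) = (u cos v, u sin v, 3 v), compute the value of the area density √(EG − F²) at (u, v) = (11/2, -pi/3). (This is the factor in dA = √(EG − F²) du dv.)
√(EG − F²)|_{(11/2, -pi/3)} = sqrt(157)/2

E = 1, F = 0, G = u^2 + 9, so EG − F² = u^2 + 9. Taking the positive square root: √(EG − F²) = sqrt(u^2 + 9). At (u, v) = (11/2, -pi/3): sqrt(157)/2.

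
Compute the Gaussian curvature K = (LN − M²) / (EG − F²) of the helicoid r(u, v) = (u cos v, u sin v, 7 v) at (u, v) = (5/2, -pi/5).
K = -784/48841

Coefficients of the first fundamental form: E = 1, F = 0, G = u^2 + 49.
Coefficients of the second fundamental form: L = 0, M = -7/sqrt(u^2 + 49), N = 0.
Assemble K = (LN − M²)/(EG − F²) = -49/(u^2 + 49)^2. At (u, v) = (5/2, -pi/5): K = -784/48841.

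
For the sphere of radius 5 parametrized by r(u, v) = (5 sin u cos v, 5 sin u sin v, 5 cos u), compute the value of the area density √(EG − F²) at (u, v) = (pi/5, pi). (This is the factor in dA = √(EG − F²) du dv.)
√(EG − F²)|_{(pi/5, pi)} = 25*sqrt(10 - 2*sqrt(5))/4

E = 25, F = 0, G = 25*sin(u)^2, so EG − F² = 625*sin(u)^2. Taking the positive square root: √(EG − F²) = 25*Abs(sin(u)). At (u, v) = (pi/5, pi): 25*sqrt(10 - 2*sqrt(5))/4.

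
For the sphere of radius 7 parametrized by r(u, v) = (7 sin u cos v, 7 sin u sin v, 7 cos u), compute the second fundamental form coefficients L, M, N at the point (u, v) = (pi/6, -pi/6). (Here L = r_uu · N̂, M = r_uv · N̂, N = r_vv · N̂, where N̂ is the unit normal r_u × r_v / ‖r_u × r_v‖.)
L = -7;  M = 0;  N = -7/4

Compute the unit normal N̂(u, v) = (sin(u)^2*cos(v)/Abs(sin(u)), sin(u)^2*sin(v)/Abs(sin(u)), sin(2*u)/(2*Abs(sin(u)))), and the second partials r_uu, r_uv, r_vv. Take dot products:
  L(u, v) = r_uu · N̂ = -7*sin(u)/Abs(sin(u)),
  M(u, v) = r_uv · N̂ = 0,
  N(u, v) = r_vv · N̂ = -7*sin(u)^3/Abs(sin(u)).
Evaluating at (u, v) = (pi/6, -pi/6):
  L = -7, M = 0, N = -7/4.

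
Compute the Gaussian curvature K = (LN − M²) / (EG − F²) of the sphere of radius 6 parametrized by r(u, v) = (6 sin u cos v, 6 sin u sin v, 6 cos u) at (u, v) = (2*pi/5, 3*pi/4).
K = 1/36

Coefficients of the first fundamental form: E = 36, F = 0, G = 36*sin(u)^2.
Coefficients of the second fundamental form: L = -6*sin(u)/Abs(sin(u)), M = 0, N = -6*sin(u)^3/Abs(sin(u)).
Assemble K = (LN − M²)/(EG − F²) = 1/36. At (u, v) = (2*pi/5, 3*pi/4): K = 1/36.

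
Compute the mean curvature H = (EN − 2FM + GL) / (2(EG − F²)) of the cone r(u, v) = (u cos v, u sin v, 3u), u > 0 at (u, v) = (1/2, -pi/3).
H = 3*sqrt(10)/10

With E = 10, F = 0, G = u^2, L = 0, M = 0, N = 3*sqrt(10)*u^2/(10*Abs(u)), assemble
  H = (EN − 2FM + GL) / (2(EG − F²)) = 3*sqrt(10)/(20*Abs(u)).
At (u, v) = (1/2, -pi/3): H = 3*sqrt(10)/10.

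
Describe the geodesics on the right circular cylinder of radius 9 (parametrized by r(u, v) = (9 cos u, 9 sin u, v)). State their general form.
The cylinder is flat (K = 0) and locally isometric to the plane via the development (u, v) ↦ (9 u, v). Geodesics are the pre-images of straight lines: circles (v constant), vertical lines (u constant), and helices (v = c · u + d) for constants c, d.

A right cylinder has E = 9², F = 0, G = 1, so EG − F² = 9², and L = −9, M = N = 0, giving K = (LN − M²)/(EG − F²) = 0 everywhere. A flat surface is locally isometric to the Euclidean plane via the map (u, v) ↦ (9 u, v). Straight lines in the (x̃, ỹ) plane pull back to: (a) horizontal circles (v = const), (b) vertical generators (u = const), and (c) helices (9 u tan θ = v, i.e. v = c · u + d).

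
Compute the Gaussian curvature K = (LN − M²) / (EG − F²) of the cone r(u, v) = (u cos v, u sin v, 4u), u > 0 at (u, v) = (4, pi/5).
K = 0

Coefficients of the first fundamental form: E = 17, F = 0, G = u^2.
Coefficients of the second fundamental form: L = 0, M = 0, N = 4*sqrt(17)*u^2/(17*Abs(u)).
Assemble K = (LN − M²)/(EG − F²) = 0. At (u, v) = (4, pi/5): K = 0.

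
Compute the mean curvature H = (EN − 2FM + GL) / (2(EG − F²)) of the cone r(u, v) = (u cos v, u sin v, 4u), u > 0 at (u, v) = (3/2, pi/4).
H = 4*sqrt(17)/51

With E = 17, F = 0, G = u^2, L = 0, M = 0, N = 4*sqrt(17)*u^2/(17*Abs(u)), assemble
  H = (EN − 2FM + GL) / (2(EG − F²)) = 2*sqrt(17)/(17*Abs(u)).
At (u, v) = (3/2, pi/4): H = 4*sqrt(17)/51.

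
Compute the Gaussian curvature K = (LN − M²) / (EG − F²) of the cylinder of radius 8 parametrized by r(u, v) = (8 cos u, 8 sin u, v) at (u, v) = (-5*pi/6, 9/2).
K = 0

Coefficients of the first fundamental form: E = 64, F = 0, G = 1.
Coefficients of the second fundamental form: L = -8, M = 0, N = 0.
Assemble K = (LN − M²)/(EG − F²) = 0. At (u, v) = (-5*pi/6, 9/2): K = 0.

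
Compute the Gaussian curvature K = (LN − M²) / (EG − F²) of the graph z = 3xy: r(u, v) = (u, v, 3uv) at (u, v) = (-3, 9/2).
K = -144/1117249

Coefficients of the first fundamental form: E = 9*v^2 + 1, F = 9*u*v, G = 9*u^2 + 1.
Coefficients of the second fundamental form: L = 0, M = 3/sqrt(9*u^2 + 9*v^2 + 1), N = 0.
Assemble K = (LN − M²)/(EG − F²) = -9/(81*u^4 + 162*u^2*v^2 + 18*u^2 + 81*v^4 + 18*v^2 + 1). At (u, v) = (-3, 9/2): K = -144/1117249.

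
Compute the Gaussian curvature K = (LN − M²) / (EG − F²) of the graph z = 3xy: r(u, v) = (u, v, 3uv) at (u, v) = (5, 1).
K = -9/55225

Coefficients of the first fundamental form: E = 9*v^2 + 1, F = 9*u*v, G = 9*u^2 + 1.
Coefficients of the second fundamental form: L = 0, M = 3/sqrt(9*u^2 + 9*v^2 + 1), N = 0.
Assemble K = (LN − M²)/(EG − F²) = -9/(81*u^4 + 162*u^2*v^2 + 18*u^2 + 81*v^4 + 18*v^2 + 1). At (u, v) = (5, 1): K = -9/55225.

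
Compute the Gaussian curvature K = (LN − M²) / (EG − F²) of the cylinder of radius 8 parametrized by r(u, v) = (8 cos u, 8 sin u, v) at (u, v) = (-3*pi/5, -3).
K = 0

Coefficients of the first fundamental form: E = 64, F = 0, G = 1.
Coefficients of the second fundamental form: L = -8, M = 0, N = 0.
Assemble K = (LN − M²)/(EG − F²) = 0. At (u, v) = (-3*pi/5, -3): K = 0.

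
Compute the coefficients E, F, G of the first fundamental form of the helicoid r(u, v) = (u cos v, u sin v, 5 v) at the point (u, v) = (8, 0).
E = 1;  F = 0;  G = 89

Partials: r_u = (cos(v), sin(v), 0), r_v = (-u*sin(v), u*cos(v), 5). As functions of (u, v):
  E = r_u · r_u = 1,
  F = r_u · r_v = 0,
  G = r_v · r_v = u^2 + 25.
Evaluating at (u, v) = (8, 0): E = 1, F = 0, G = 89.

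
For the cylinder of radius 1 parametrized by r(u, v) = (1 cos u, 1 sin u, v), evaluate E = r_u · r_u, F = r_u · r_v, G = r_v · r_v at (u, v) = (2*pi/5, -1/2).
E = 1;  F = 0;  G = 1

Partials: r_u = (-sin(u), cos(u), 0), r_v = (0, 0, 1). As functions of (u, v):
  E = r_u · r_u = 1,
  F = r_u · r_v = 0,
  G = r_v · r_v = 1.
Evaluating at (u, v) = (2*pi/5, -1/2): E = 1, F = 0, G = 1.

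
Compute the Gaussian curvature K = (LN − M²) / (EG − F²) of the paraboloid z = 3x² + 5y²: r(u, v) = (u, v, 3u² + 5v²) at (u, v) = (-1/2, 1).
K = 3/605

Coefficients of the first fundamental form: E = 36*u^2 + 1, F = 60*u*v, G = 100*v^2 + 1.
Coefficients of the second fundamental form: L = 6/sqrt(36*u^2 + 100*v^2 + 1), M = 0, N = 10/sqrt(36*u^2 + 100*v^2 + 1).
Assemble K = (LN − M²)/(EG − F²) = 60/(1296*u^4 + 7200*u^2*v^2 + 72*u^2 + 10000*v^4 + 200*v^2 + 1). At (u, v) = (-1/2, 1): K = 3/605.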